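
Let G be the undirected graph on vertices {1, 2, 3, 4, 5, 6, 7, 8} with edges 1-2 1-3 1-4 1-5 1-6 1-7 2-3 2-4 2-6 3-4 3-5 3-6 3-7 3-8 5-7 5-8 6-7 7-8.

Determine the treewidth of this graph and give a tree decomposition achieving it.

Treewidth 3.
One such decomposition:
Bags: B1 = {1, 2, 3, 6}  B2 = {1, 3, 6, 7}  B3 = {1, 3, 5, 7}  B4 = {3, 5, 7, 8}  B5 = {1, 2, 3, 4}
Tree: B1–B2, B2–B3, B3–B4, B1–B5

Every bag has size at most 4, so the width is 4 − 1 = 3 and tw(G) ≤ 3. On the other hand G contains the 4-clique {3, 5, 7, 8}. A clique must lie in a single bag of any decomposition, so no decomposition can have width below 3. Hence tw(G) = 3 exactly.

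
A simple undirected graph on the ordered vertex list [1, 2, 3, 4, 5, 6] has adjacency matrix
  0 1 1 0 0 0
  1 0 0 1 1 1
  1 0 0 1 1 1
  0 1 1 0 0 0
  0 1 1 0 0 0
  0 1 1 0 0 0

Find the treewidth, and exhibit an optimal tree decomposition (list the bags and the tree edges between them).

Treewidth 2.
Bags: B1 = {1, 2, 3}  B2 = {2, 3, 5}  B3 = {2, 3, 4}  B4 = {2, 3, 6}
Tree: B1–B2, B2–B3, B3–B4

The largest bag has 3 vertices, giving width 2; this decomposition certifies tw(G) ≤ 2. Since 1–3–5–2–1 is a cycle in G, G is not acyclic. Forests are exactly the graphs of treewidth ≤ 1, so tw(G) ≥ 2. Combining the bounds, tw(G) = 2.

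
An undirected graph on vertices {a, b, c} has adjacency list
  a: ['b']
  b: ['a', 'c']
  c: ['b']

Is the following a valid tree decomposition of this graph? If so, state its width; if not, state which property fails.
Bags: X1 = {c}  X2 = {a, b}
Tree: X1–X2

No — edge (b,c) lies in no bag.

A tree decomposition must satisfy three properties: every vertex lies in some bag; for every edge, both endpoints lie together in some bag; and for every vertex, the bags containing it form a connected subtree. Here edge (b,c) lies in no bag, so the decomposition is invalid.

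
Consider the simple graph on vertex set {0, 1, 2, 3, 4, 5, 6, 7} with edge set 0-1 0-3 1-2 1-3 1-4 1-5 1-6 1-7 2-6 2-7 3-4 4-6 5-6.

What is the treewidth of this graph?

2

A width-2 tree decomposition is:
Bags: B1 = {1, 3, 4}  B2 = {0, 1, 3}  B3 = {1, 4, 6}  B4 = {1, 2, 6}  B5 = {1, 2, 7}  B6 = {1, 5, 6}
Tree: B1–B2, B1–B3, B3–B4, B4–B5, B3–B6
The largest bag has 3 vertices, giving width 2; this decomposition certifies tw(G) ≤ 2. On the other hand G contains the 3-clique {0, 1, 3}. A clique must lie in a single bag of any decomposition, so no decomposition can have width below 2. Therefore the treewidth is 2.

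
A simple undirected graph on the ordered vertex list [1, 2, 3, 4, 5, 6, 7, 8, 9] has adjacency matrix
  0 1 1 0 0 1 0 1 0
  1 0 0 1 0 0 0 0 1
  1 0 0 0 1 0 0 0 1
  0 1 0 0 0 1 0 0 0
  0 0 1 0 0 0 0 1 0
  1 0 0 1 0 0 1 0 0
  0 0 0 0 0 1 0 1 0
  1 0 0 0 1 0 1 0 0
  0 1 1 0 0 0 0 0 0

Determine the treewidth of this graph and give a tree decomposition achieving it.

Treewidth 3.
One optimal decomposition is:
Bags: B1 = {5, 6, 7, 8}  B2 = {1, 5, 6, 8}  B3 = {1, 3, 5, 6}  B4 = {1, 3, 4, 6}  B5 = {1, 2, 3, 4}  B6 = {2, 3, 4, 9}
Tree: B1–B2, B2–B3, B3–B4, B4–B5, B5–B6

The largest bag has 4 vertices, giving width 3; this decomposition certifies tw(G) ≤ 3. For the lower bound: the 4 vertex sets {5,7,8}, {6}, {1}, {2,3,4,9} are disjoint, each induces a connected subgraph, and every pair is joined by at least one edge of G. Contracting each set to a single vertex therefore yields K_{4} as a minor, and since treewidth is minor-monotone, tw(G) ≥ tw(K_{4}) = 3. Combining the bounds, tw(G) = 3.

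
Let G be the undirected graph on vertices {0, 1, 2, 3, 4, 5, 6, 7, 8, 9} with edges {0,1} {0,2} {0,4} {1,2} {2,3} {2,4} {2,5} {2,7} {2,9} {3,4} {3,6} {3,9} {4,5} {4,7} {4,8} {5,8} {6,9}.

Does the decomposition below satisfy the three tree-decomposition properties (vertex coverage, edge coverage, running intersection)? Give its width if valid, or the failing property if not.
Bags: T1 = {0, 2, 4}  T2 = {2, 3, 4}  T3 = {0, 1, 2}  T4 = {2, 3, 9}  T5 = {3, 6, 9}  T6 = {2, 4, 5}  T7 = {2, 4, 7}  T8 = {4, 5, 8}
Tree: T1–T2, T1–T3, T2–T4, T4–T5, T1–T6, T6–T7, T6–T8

Every vertex of G appears in some bag (union = {0, 1, 2, 3, 4, 5, 6, 7, 8, 9}); every edge is covered by a bag; and for each vertex v the set of bags containing v is connected in the bag tree. The decomposition is therefore valid. The largest bag has 3 vertices, so the width is 2.

Yes; width 2.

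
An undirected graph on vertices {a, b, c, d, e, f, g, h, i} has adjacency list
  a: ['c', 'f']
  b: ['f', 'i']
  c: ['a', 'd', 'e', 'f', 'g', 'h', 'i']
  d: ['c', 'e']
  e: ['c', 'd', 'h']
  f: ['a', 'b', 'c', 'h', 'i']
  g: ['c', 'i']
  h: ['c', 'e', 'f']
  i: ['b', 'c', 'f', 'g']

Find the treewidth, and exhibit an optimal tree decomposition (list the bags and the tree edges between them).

Every bag has size at most 3, so the width is 3 − 1 = 2 and tw(G) ≤ 2. Conversely, {c, d, e} is a clique of size 3, and the vertices of any clique must share a bag in every tree decomposition; so some bag has ≥ 3 vertices and tw(G) ≥ 2. Combining the bounds, tw(G) = 2.

Treewidth 2.
Bags: B1 = {c, f, h}  B2 = {c, f, i}  B3 = {c, e, h}  B4 = {b, f, i}  B5 = {c, d, e}  B6 = {c, g, i}  B7 = {a, c, f}
Tree: B1–B2, B1–B3, B2–B4, B3–B5, B2–B6, B1–B7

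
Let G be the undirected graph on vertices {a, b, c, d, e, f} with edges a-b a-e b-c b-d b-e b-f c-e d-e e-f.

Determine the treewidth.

2

A width-2 tree decomposition is:
Bags: B1 = {b, c, e}  B2 = {b, d, e}  B3 = {a, b, e}  B4 = {b, e, f}
Tree: B1–B2, B2–B3, B3–B4
The largest bag has 3 vertices, giving width 2; this decomposition certifies tw(G) ≤ 2. Conversely, {b, d, e} is a clique of size 3, and the vertices of any clique must share a bag in every tree decomposition; so some bag has ≥ 3 vertices and tw(G) ≥ 2. Therefore the treewidth is 2.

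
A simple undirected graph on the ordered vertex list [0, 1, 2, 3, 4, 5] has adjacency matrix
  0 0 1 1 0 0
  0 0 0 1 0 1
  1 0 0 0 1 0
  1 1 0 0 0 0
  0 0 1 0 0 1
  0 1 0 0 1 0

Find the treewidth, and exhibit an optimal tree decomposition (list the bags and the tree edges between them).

Treewidth 2.
One such decomposition:
Bags: B1 = {1, 4, 5}  B2 = {1, 2, 4}  B3 = {0, 1, 2}  B4 = {0, 1, 3}
Tree: B1–B2, B2–B3, B3–B4

Each bag holds 3 vertices, so the decomposition has width 2, which upper-bounds the treewidth. Since 1–5–4–2–0–3–1 is a cycle in G, G is not acyclic. Forests are exactly the graphs of treewidth ≤ 1, so tw(G) ≥ 2. Hence tw(G) = 2 exactly.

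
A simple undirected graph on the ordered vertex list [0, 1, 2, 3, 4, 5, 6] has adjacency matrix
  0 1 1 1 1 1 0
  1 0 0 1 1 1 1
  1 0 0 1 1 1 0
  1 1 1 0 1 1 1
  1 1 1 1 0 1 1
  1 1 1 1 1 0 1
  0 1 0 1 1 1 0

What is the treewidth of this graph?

4

A width-4 tree decomposition is:
Bags: B1 = {0, 1, 3, 4, 5}  B2 = {1, 3, 4, 5, 6}  B3 = {0, 2, 3, 4, 5}
Tree: B1–B2, B1–B3
The largest bag has 5 vertices, giving width 4; this decomposition certifies tw(G) ≤ 4. On the other hand G contains the 5-clique {0, 1, 3, 4, 5}. A clique must lie in a single bag of any decomposition, so no decomposition can have width below 4. Hence tw(G) = 4 exactly.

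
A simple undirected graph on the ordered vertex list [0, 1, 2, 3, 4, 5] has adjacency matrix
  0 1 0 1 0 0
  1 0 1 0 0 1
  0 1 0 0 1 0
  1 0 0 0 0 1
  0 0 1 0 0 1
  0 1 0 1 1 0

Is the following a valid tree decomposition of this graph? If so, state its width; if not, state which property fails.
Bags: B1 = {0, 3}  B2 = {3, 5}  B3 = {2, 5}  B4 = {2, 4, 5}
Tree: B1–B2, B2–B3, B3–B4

A tree decomposition must satisfy three properties: every vertex lies in some bag; for every edge, both endpoints lie together in some bag; and for every vertex, the bags containing it form a connected subtree. Here vertex 1 appears in no bag, so the decomposition is invalid.

No — vertex 1 appears in no bag.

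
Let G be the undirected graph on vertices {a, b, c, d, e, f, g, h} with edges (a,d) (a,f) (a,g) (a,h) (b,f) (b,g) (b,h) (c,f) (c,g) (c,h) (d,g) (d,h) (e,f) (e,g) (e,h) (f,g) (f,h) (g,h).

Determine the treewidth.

3

A width-3 tree decomposition is:
Bags: B1 = {c, f, g, h}  B2 = {b, f, g, h}  B3 = {a, f, g, h}  B4 = {a, d, g, h}  B5 = {e, f, g, h}
Tree: B1–B2, B1–B3, B3–B4, B1–B5
Each bag holds 4 vertices, so the decomposition has width 3, which upper-bounds the treewidth. Conversely, {a, d, g, h} is a clique of size 4, and the vertices of any clique must share a bag in every tree decomposition; so some bag has ≥ 4 vertices and tw(G) ≥ 3. The upper and lower bounds meet at 3, so that is the treewidth.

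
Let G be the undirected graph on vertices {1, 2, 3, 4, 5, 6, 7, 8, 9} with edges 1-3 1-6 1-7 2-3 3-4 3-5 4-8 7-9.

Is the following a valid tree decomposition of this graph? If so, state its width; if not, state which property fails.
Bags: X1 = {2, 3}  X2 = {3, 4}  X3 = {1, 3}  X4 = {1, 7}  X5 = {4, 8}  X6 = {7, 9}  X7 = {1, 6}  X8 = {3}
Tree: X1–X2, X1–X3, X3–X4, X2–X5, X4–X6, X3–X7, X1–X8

A tree decomposition must satisfy three properties: every vertex lies in some bag; for every edge, both endpoints lie together in some bag; and for every vertex, the bags containing it form a connected subtree. Here vertex 5 appears in no bag, so the decomposition is invalid.

No — vertex 5 appears in no bag.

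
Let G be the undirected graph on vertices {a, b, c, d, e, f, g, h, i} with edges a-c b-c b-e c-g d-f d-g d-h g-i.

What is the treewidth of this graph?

1

A width-1 tree decomposition is:
Bags: B1 = {d, g}  B2 = {d, f}  B3 = {c, g}  B4 = {b, c}  B5 = {g, i}  B6 = {b, e}  B7 = {a, c}  B8 = {d, h}
Tree: B1–B2, B1–B3, B3–B4, B3–B5, B4–B6, B4–B7, B2–B8
Each bag holds 2 vertices, so the decomposition has width 1, which upper-bounds the treewidth. Any graph with an edge has treewidth ≥ 1, and G has the edge g–d. The upper and lower bounds meet at 1, so that is the treewidth.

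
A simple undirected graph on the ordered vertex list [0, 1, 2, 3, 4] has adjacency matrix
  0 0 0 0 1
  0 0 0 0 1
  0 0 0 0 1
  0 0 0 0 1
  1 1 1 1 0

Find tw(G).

1

A width-1 tree decomposition is:
Bags: B1 = {3, 4}  B2 = {0, 4}  B3 = {1, 4}  B4 = {2, 4}
Tree: B1–B2, B2–B3, B1–B4
Every bag has size at most 2, so the width is 2 − 1 = 1 and tw(G) ≤ 1. G has an edge, so its treewidth is at least 1. Combining the bounds, tw(G) = 1.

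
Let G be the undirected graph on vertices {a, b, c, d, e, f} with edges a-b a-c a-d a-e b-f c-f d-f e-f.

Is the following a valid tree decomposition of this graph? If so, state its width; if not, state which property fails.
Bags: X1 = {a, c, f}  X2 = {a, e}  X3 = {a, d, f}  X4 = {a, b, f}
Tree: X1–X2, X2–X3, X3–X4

No — edge (f,e) lies in no bag.

A tree decomposition must satisfy three properties: every vertex lies in some bag; for every edge, both endpoints lie together in some bag; and for every vertex, the bags containing it form a connected subtree. Here edge (f,e) lies in no bag, so the decomposition is invalid.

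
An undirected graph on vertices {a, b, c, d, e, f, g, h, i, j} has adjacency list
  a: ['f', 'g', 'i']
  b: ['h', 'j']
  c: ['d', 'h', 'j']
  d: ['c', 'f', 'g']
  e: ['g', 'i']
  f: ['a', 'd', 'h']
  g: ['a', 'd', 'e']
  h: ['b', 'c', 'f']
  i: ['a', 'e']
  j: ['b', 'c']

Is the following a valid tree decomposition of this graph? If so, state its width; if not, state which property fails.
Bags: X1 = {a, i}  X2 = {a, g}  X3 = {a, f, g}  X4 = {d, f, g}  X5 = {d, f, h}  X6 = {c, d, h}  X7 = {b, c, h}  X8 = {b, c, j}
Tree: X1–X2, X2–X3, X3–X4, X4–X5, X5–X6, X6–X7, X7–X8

A tree decomposition must satisfy three properties: every vertex lies in some bag; for every edge, both endpoints lie together in some bag; and for every vertex, the bags containing it form a connected subtree. Here vertex e appears in no bag, so the decomposition is invalid.

No — vertex e appears in no bag.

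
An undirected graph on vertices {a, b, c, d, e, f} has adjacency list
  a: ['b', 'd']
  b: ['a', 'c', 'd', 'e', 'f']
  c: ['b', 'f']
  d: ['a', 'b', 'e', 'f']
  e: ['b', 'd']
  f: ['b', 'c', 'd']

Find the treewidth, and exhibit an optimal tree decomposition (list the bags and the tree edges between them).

Treewidth 2.
One such decomposition:
Bags: B1 = {b, d, f}  B2 = {b, d, e}  B3 = {b, c, f}  B4 = {a, b, d}
Tree: B1–B2, B1–B3, B2–B4

Each bag holds 3 vertices, so the decomposition has width 2, which upper-bounds the treewidth. On the other hand G contains the 3-clique {b, d, e}. A clique must lie in a single bag of any decomposition, so no decomposition can have width below 2. The upper and lower bounds meet at 2, so that is the treewidth.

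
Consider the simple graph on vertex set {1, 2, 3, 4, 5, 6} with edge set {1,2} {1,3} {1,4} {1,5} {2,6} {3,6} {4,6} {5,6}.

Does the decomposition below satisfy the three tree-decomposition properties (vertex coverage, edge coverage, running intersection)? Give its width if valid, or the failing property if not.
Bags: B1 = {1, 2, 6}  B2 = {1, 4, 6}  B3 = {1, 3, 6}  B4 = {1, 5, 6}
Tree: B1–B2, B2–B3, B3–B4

Yes; width 2.

Vertex coverage: the bags together contain {1, 2, 3, 4, 5, 6}, the full vertex set. Edge coverage: each edge of G has both endpoints in at least one bag. Running intersection: for every vertex, the bags containing it form a connected subtree. All three properties hold, so this is a valid tree decomposition of width max|bag| − 1 = 2, and hence tw(G) ≤ 2.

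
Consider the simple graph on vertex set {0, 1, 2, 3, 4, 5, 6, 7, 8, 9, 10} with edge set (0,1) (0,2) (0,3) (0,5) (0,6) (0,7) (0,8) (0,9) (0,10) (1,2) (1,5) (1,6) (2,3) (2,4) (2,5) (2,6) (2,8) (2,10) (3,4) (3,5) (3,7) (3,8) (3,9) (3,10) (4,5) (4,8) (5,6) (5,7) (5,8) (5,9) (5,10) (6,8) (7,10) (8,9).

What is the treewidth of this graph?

4

A width-4 tree decomposition is:
Bags: B1 = {0, 1, 2, 5, 6}  B2 = {0, 2, 5, 6, 8}  B3 = {0, 2, 3, 5, 8}  B4 = {2, 3, 4, 5, 8}  B5 = {0, 3, 5, 8, 9}  B6 = {0, 2, 3, 5, 10}  B7 = {0, 3, 5, 7, 10}
Tree: B1–B2, B2–B3, B3–B4, B3–B5, B3–B6, B6–B7
Each bag holds 5 vertices, so the decomposition has width 4, which upper-bounds the treewidth. For the lower bound, the 5 vertices {0, 3, 5, 8, 9} are pairwise adjacent, and any tree decomposition puts a clique entirely inside one bag — forcing width ≥ 4. Hence tw(G) = 4 exactly.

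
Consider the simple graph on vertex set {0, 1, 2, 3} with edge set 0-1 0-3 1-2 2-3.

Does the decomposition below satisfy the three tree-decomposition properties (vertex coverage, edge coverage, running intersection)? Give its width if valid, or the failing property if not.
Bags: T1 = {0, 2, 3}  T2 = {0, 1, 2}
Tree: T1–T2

Yes; width 2.

Every vertex of G appears in some bag (union = {0, 1, 2, 3}); every edge is covered by a bag; and for each vertex v the set of bags containing v is connected in the bag tree. The decomposition is therefore valid. The largest bag has 3 vertices, so the width is 2.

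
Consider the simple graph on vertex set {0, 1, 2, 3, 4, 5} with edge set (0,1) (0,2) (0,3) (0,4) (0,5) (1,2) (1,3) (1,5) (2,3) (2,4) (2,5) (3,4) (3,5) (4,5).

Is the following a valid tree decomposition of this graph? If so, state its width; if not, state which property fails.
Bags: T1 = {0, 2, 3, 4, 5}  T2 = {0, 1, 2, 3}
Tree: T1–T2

No — edge (5,1) lies in no bag.

A tree decomposition must satisfy three properties: every vertex lies in some bag; for every edge, both endpoints lie together in some bag; and for every vertex, the bags containing it form a connected subtree. Here edge (5,1) lies in no bag, so the decomposition is invalid.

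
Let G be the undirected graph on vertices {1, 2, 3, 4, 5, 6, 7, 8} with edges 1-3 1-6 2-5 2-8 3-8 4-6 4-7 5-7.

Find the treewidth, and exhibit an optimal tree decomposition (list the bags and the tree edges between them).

Every bag has size at most 3, so the width is 3 − 1 = 2 and tw(G) ≤ 2. The edges 1–3–8–2–5–7–4–6–1 form a cycle, so G is not a tree and its treewidth is at least 2. Hence tw(G) = 2 exactly.

Treewidth 2.
One optimal decomposition is:
Bags: B1 = {1, 3, 8}  B2 = {1, 2, 8}  B3 = {1, 2, 5}  B4 = {1, 5, 7}  B5 = {1, 4, 7}  B6 = {1, 4, 6}
Tree: B1–B2, B2–B3, B3–B4, B4–B5, B5–B6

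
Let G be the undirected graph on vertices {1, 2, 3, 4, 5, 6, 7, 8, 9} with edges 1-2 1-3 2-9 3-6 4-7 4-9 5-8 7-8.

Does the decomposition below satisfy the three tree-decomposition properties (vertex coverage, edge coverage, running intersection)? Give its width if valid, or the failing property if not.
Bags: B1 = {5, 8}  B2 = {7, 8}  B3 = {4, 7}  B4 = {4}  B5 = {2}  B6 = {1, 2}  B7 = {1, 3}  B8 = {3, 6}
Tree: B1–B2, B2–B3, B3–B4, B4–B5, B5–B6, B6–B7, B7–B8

A tree decomposition must satisfy three properties: every vertex lies in some bag; for every edge, both endpoints lie together in some bag; and for every vertex, the bags containing it form a connected subtree. Here vertex 9 appears in no bag, so the decomposition is invalid.

No — vertex 9 appears in no bag.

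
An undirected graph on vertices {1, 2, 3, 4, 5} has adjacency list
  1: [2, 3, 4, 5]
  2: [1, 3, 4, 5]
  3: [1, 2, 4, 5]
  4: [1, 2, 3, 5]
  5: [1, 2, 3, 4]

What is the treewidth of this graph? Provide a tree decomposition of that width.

With just one bag of size 5, the width is 5 − 1 = 4, so tw(G) ≤ 4. On the other hand G contains the 5-clique {1, 2, 3, 4, 5}. A clique must lie in a single bag of any decomposition, so no decomposition can have width below 4. Combining the bounds, tw(G) = 4.

Treewidth 4.
One optimal decomposition is:
Bags: B1 = {1, 2, 3, 4, 5}
Tree: (single bag)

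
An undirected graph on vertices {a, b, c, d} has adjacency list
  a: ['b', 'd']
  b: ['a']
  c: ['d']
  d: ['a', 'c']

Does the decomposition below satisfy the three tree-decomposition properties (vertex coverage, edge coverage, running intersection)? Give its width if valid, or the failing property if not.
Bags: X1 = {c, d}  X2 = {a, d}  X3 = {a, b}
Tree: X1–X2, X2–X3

Yes; width 1.

Every vertex of G appears in some bag (union = {a, b, c, d}); every edge is covered by a bag; and for each vertex v the set of bags containing v is connected in the bag tree. The decomposition is therefore valid. The largest bag has 2 vertices, so the width is 1.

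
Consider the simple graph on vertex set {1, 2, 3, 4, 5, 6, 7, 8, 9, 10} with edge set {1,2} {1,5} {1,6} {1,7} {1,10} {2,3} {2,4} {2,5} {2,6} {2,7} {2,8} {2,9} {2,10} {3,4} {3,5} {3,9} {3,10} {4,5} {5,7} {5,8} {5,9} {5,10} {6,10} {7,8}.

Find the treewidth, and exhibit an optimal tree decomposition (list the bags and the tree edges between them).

The largest bag has 4 vertices, giving width 3; this decomposition certifies tw(G) ≤ 3. For the lower bound, the 4 vertices {2, 5, 7, 8} are pairwise adjacent, and any tree decomposition puts a clique entirely inside one bag — forcing width ≥ 3. Therefore the treewidth is 3.

Treewidth 3.
One such decomposition:
Bags: B1 = {1, 2, 6, 10}  B2 = {1, 2, 5, 10}  B3 = {1, 2, 5, 7}  B4 = {2, 3, 5, 10}  B5 = {2, 3, 4, 5}  B6 = {2, 5, 7, 8}  B7 = {2, 3, 5, 9}
Tree: B1–B2, B2–B3, B2–B4, B4–B5, B3–B6, B4–B7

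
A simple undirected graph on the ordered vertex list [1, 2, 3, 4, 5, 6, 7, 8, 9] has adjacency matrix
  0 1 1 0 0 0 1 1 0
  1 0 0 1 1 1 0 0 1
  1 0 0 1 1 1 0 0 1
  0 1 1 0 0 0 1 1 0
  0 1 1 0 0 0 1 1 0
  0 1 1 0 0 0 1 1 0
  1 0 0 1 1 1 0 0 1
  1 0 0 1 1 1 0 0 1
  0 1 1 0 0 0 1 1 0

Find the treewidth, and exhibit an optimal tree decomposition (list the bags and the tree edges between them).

Treewidth 4.
One such decomposition:
Bags: B1 = {2, 3, 4, 7, 8}  B2 = {2, 3, 5, 7, 8}  B3 = {2, 3, 6, 7, 8}  B4 = {2, 3, 7, 8, 9}  B5 = {1, 2, 3, 7, 8}
Tree: B1–B2, B2–B3, B3–B4, B4–B5

The largest bag has 5 vertices, giving width 4; this decomposition certifies tw(G) ≤ 4. For the lower bound: the 5 vertex sets {3,4}, {2,5}, {6,8}, {7}, {9} are disjoint, each induces a connected subgraph, and every pair is joined by at least one edge of G. Contracting each set to a single vertex therefore yields K_{5} as a minor, and since treewidth is minor-monotone, tw(G) ≥ tw(K_{5}) = 4. Therefore the treewidth is 4.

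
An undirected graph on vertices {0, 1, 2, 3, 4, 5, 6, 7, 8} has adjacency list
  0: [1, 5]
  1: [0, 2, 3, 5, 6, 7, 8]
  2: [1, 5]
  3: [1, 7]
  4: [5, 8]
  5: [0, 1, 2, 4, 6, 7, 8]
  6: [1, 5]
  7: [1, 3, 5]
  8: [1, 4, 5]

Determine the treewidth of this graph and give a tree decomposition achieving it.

Each bag holds 3 vertices, so the decomposition has width 2, which upper-bounds the treewidth. Conversely, {1, 3, 7} is a clique of size 3, and the vertices of any clique must share a bag in every tree decomposition; so some bag has ≥ 3 vertices and tw(G) ≥ 2. Hence tw(G) = 2 exactly.

Treewidth 2.
Bags: B1 = {1, 5, 7}  B2 = {1, 5, 8}  B3 = {0, 1, 5}  B4 = {1, 3, 7}  B5 = {4, 5, 8}  B6 = {1, 5, 6}  B7 = {1, 2, 5}
Tree: B1–B2, B1–B3, B1–B4, B2–B5, B2–B6, B6–B7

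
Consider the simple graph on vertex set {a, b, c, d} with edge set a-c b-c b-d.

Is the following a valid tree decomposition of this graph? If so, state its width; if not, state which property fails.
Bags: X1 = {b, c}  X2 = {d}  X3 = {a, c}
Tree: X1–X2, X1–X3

A tree decomposition must satisfy three properties: every vertex lies in some bag; for every edge, both endpoints lie together in some bag; and for every vertex, the bags containing it form a connected subtree. Here edge (b,d) lies in no bag, so the decomposition is invalid.

No — edge (b,d) lies in no bag.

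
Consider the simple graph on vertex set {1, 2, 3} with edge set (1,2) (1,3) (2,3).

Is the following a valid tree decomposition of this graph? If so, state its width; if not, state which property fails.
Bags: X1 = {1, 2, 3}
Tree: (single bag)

Yes; width 2.

Checking the three conditions: (i) the bags cover all of {1, 2, 3}; (ii) for each edge, some bag contains both endpoints; (iii) the bags containing any fixed vertex form a subtree. All hold, so the decomposition is valid with width 3 − 1 = 2.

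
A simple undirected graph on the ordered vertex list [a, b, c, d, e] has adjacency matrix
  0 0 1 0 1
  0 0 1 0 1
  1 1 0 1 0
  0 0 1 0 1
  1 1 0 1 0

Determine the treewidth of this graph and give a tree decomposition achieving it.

Treewidth 2.
One optimal decomposition is:
Bags: B1 = {c, d, e}  B2 = {b, c, e}  B3 = {a, c, e}
Tree: B1–B2, B2–B3

Every bag has size at most 3, so the width is 3 − 1 = 2 and tw(G) ≤ 2. Since c–d–e–b–c is a cycle in G, G is not acyclic. Forests are exactly the graphs of treewidth ≤ 1, so tw(G) ≥ 2. Combining the bounds, tw(G) = 2.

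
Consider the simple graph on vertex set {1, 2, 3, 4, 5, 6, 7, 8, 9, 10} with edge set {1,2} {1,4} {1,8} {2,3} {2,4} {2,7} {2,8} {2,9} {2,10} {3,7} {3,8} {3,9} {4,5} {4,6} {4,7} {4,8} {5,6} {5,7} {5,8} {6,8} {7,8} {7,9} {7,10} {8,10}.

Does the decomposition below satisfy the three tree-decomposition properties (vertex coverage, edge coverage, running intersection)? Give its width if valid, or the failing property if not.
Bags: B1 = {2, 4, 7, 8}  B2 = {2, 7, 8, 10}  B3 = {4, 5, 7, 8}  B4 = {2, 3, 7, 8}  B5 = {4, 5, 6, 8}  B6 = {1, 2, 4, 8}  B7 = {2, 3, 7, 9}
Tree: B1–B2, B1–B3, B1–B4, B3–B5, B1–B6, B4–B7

Checking the three conditions: (i) the bags cover all of {1, 2, 3, 4, 5, 6, 7, 8, 9, 10}; (ii) for each edge, some bag contains both endpoints; (iii) the bags containing any fixed vertex form a subtree. All hold, so the decomposition is valid with width 4 − 1 = 3.

Yes; width 3.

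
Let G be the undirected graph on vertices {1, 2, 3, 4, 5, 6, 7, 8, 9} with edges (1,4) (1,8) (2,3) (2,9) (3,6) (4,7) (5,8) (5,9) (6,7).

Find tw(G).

A width-2 tree decomposition is:
Bags: B1 = {1, 5, 8}  B2 = {1, 4, 5}  B3 = {4, 5, 7}  B4 = {5, 6, 7}  B5 = {3, 5, 6}  B6 = {2, 3, 5}  B7 = {2, 5, 9}
Tree: B1–B2, B2–B3, B3–B4, B4–B5, B5–B6, B6–B7
Each bag holds 3 vertices, so the decomposition has width 2, which upper-bounds the treewidth. Since 5–8–1–4–7–6–3–2–9–5 is a cycle in G, G is not acyclic. Forests are exactly the graphs of treewidth ≤ 1, so tw(G) ≥ 2. Combining the bounds, tw(G) = 2.

2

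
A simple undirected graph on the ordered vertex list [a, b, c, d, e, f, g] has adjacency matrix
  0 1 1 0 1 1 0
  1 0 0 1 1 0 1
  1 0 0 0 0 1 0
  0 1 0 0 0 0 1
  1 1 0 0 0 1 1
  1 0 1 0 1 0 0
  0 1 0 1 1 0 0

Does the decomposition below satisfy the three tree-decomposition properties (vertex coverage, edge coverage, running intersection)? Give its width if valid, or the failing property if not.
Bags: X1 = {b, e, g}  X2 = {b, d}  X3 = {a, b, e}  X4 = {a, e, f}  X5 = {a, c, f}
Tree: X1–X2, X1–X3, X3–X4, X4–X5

No — edge (g,d) lies in no bag.

A tree decomposition must satisfy three properties: every vertex lies in some bag; for every edge, both endpoints lie together in some bag; and for every vertex, the bags containing it form a connected subtree. Here edge (g,d) lies in no bag, so the decomposition is invalid.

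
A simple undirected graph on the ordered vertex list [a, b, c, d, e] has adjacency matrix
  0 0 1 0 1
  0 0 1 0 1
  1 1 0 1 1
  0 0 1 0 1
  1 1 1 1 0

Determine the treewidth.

A width-2 tree decomposition is:
Bags: B1 = {b, c, e}  B2 = {a, c, e}  B3 = {c, d, e}
Tree: B1–B2, B1–B3
Each bag holds 3 vertices, so the decomposition has width 2, which upper-bounds the treewidth. For the lower bound, the 3 vertices {c, d, e} are pairwise adjacent, and any tree decomposition puts a clique entirely inside one bag — forcing width ≥ 2. The upper and lower bounds meet at 2, so that is the treewidth.

2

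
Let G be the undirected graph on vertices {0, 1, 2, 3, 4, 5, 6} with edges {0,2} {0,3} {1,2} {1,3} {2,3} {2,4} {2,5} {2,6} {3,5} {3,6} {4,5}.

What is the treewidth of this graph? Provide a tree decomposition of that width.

The largest bag has 3 vertices, giving width 2; this decomposition certifies tw(G) ≤ 2. For the lower bound, the 3 vertices {0, 2, 3} are pairwise adjacent, and any tree decomposition puts a clique entirely inside one bag — forcing width ≥ 2. Therefore the treewidth is 2.

Treewidth 2.
Bags: B1 = {1, 2, 3}  B2 = {2, 3, 5}  B3 = {2, 3, 6}  B4 = {2, 4, 5}  B5 = {0, 2, 3}
Tree: B1–B2, B2–B3, B2–B4, B1–B5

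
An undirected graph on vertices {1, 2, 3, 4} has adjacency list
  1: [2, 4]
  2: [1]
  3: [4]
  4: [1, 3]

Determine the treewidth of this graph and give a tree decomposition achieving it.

Treewidth 1.
One such decomposition:
Bags: B1 = {3, 4}  B2 = {1, 4}  B3 = {1, 2}
Tree: B1–B2, B2–B3

Every bag has size at most 2, so the width is 2 − 1 = 1 and tw(G) ≤ 1. Since G has at least one edge (e.g. 3–4), it is not an edgeless graph, so tw(G) ≥ 1. The upper and lower bounds meet at 1, so that is the treewidth.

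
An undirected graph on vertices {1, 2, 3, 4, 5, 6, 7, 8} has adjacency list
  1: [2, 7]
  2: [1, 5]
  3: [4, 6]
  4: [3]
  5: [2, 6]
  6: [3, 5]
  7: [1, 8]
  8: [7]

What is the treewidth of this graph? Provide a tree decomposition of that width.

Every bag has size at most 2, so the width is 2 − 1 = 1 and tw(G) ≤ 1. Any graph with an edge has treewidth ≥ 1, and G has the edge 8–7. The upper and lower bounds meet at 1, so that is the treewidth.

Treewidth 1.
One such decomposition:
Bags: B1 = {7, 8}  B2 = {1, 7}  B3 = {1, 2}  B4 = {2, 5}  B5 = {5, 6}  B6 = {3, 6}  B7 = {3, 4}
Tree: B1–B2, B2–B3, B3–B4, B4–B5, B5–B6, B6–B7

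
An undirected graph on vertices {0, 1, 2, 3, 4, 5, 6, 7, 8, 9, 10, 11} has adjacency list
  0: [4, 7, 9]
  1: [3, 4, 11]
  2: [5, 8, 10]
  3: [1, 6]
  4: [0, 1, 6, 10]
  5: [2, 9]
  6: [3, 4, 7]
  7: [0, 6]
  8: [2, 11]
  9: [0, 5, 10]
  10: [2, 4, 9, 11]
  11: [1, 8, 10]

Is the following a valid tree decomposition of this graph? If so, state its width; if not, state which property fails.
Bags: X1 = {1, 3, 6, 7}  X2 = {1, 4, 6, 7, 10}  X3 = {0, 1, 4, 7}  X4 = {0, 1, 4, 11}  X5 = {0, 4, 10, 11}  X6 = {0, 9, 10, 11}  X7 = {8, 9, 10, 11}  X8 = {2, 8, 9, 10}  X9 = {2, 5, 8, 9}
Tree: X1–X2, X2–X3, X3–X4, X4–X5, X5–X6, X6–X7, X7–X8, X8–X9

No — bags containing vertex 10 are not connected in the tree.

A tree decomposition must satisfy three properties: every vertex lies in some bag; for every edge, both endpoints lie together in some bag; and for every vertex, the bags containing it form a connected subtree. Here bags containing vertex 10 are not connected in the tree, so the decomposition is invalid.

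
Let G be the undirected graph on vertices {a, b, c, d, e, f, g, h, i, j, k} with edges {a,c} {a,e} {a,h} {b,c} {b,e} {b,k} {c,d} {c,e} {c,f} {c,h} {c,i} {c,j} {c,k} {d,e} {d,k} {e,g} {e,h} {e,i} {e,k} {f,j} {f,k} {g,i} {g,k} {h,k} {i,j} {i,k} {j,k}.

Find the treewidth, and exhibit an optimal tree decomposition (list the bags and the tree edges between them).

Every bag has size at most 4, so the width is 4 − 1 = 3 and tw(G) ≤ 3. Conversely, {a, c, e, h} is a clique of size 4, and the vertices of any clique must share a bag in every tree decomposition; so some bag has ≥ 4 vertices and tw(G) ≥ 3. Hence tw(G) = 3 exactly.

Treewidth 3.
Bags: B1 = {b, c, e, k}  B2 = {c, e, h, k}  B3 = {a, c, e, h}  B4 = {c, e, i, k}  B5 = {c, i, j, k}  B6 = {c, d, e, k}  B7 = {e, g, i, k}  B8 = {c, f, j, k}
Tree: B1–B2, B2–B3, B2–B4, B4–B5, B1–B6, B4–B7, B5–B8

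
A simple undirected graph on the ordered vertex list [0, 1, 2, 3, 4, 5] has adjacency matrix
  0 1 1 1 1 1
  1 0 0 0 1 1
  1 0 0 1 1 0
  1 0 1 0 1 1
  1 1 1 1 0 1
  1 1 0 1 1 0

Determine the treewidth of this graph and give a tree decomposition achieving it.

Every bag has size at most 4, so the width is 4 − 1 = 3 and tw(G) ≤ 3. Conversely, {0, 1, 4, 5} is a clique of size 4, and the vertices of any clique must share a bag in every tree decomposition; so some bag has ≥ 4 vertices and tw(G) ≥ 3. The upper and lower bounds meet at 3, so that is the treewidth.

Treewidth 3.
Bags: B1 = {0, 3, 4, 5}  B2 = {0, 1, 4, 5}  B3 = {0, 2, 3, 4}
Tree: B1–B2, B1–B3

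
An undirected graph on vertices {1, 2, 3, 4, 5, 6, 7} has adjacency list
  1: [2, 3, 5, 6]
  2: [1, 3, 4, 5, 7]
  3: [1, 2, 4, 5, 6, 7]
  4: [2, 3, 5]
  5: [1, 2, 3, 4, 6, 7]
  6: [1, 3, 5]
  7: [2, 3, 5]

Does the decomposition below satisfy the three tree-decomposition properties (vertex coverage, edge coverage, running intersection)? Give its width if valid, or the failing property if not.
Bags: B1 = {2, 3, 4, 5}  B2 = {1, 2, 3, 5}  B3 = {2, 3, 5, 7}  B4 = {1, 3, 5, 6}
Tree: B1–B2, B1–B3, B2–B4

Vertex coverage: the bags together contain {1, 2, 3, 4, 5, 6, 7}, the full vertex set. Edge coverage: each edge of G has both endpoints in at least one bag. Running intersection: for every vertex, the bags containing it form a connected subtree. All three properties hold, so this is a valid tree decomposition of width max|bag| − 1 = 3, and hence tw(G) ≤ 3.

Yes; width 3.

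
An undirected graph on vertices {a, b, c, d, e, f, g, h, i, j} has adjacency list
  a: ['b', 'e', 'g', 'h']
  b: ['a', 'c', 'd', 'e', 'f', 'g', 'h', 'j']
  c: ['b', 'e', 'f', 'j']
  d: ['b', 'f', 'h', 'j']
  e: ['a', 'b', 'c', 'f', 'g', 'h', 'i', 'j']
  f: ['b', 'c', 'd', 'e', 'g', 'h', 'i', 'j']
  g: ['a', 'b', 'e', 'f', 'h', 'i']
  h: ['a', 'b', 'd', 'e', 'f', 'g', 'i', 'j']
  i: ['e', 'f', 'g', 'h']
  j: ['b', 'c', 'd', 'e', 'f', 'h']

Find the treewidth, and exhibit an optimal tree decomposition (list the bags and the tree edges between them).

Treewidth 4.
Bags: B1 = {b, e, f, h, j}  B2 = {b, e, f, g, h}  B3 = {e, f, g, h, i}  B4 = {b, d, f, h, j}  B5 = {a, b, e, g, h}  B6 = {b, c, e, f, j}
Tree: B1–B2, B2–B3, B1–B4, B2–B5, B1–B6

The largest bag has 5 vertices, giving width 4; this decomposition certifies tw(G) ≤ 4. Conversely, {a, b, e, g, h} is a clique of size 5, and the vertices of any clique must share a bag in every tree decomposition; so some bag has ≥ 5 vertices and tw(G) ≥ 4. Hence tw(G) = 4 exactly.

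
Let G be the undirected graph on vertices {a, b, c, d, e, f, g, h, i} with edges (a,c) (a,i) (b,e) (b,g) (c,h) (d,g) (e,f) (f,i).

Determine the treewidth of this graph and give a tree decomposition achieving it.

Treewidth 1.
One such decomposition:
Bags: B1 = {c, h}  B2 = {a, c}  B3 = {a, i}  B4 = {f, i}  B5 = {e, f}  B6 = {b, e}  B7 = {b, g}  B8 = {d, g}
Tree: B1–B2, B2–B3, B3–B4, B4–B5, B5–B6, B6–B7, B7–B8

Each bag holds 2 vertices, so the decomposition has width 1, which upper-bounds the treewidth. G has an edge, so its treewidth is at least 1. Hence tw(G) = 1 exactly.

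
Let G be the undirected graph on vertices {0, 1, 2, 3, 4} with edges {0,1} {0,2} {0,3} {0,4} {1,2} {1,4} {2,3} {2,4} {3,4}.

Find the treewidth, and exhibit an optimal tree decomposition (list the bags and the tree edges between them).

Treewidth 3.
Bags: B1 = {0, 1, 2, 4}  B2 = {0, 2, 3, 4}
Tree: B1–B2

The largest bag has 4 vertices, giving width 3; this decomposition certifies tw(G) ≤ 3. Conversely, {0, 1, 2, 4} is a clique of size 4, and the vertices of any clique must share a bag in every tree decomposition; so some bag has ≥ 4 vertices and tw(G) ≥ 3. The upper and lower bounds meet at 3, so that is the treewidth.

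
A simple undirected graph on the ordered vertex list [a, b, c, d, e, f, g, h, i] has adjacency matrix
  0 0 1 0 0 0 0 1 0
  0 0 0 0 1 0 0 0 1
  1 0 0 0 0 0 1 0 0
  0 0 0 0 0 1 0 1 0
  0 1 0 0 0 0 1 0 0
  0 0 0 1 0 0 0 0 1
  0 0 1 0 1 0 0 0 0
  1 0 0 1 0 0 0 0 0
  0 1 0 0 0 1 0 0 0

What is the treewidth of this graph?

A width-2 tree decomposition is:
Bags: B1 = {d, f, i}  B2 = {d, h, i}  B3 = {a, h, i}  B4 = {a, c, i}  B5 = {c, g, i}  B6 = {e, g, i}  B7 = {b, e, i}
Tree: B1–B2, B2–B3, B3–B4, B4–B5, B5–B6, B6–B7
Each bag holds 3 vertices, so the decomposition has width 2, which upper-bounds the treewidth. The edges i–f–d–h–a–c–g–e–b–i form a cycle, so G is not a tree and its treewidth is at least 2. The upper and lower bounds meet at 2, so that is the treewidth.

2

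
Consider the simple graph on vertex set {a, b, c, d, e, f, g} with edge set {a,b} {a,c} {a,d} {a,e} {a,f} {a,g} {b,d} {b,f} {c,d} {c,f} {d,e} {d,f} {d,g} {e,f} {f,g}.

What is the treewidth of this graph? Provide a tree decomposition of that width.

Treewidth 3.
One such decomposition:
Bags: B1 = {a, d, e, f}  B2 = {a, b, d, f}  B3 = {a, c, d, f}  B4 = {a, d, f, g}
Tree: B1–B2, B1–B3, B2–B4

Every bag has size at most 4, so the width is 4 − 1 = 3 and tw(G) ≤ 3. Conversely, {a, d, f, g} is a clique of size 4, and the vertices of any clique must share a bag in every tree decomposition; so some bag has ≥ 4 vertices and tw(G) ≥ 3. The upper and lower bounds meet at 3, so that is the treewidth.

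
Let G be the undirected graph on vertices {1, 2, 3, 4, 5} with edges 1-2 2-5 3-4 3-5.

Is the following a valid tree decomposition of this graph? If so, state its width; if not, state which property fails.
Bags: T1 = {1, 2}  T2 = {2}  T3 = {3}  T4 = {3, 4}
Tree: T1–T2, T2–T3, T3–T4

No — vertex 5 appears in no bag.

A tree decomposition must satisfy three properties: every vertex lies in some bag; for every edge, both endpoints lie together in some bag; and for every vertex, the bags containing it form a connected subtree. Here vertex 5 appears in no bag, so the decomposition is invalid.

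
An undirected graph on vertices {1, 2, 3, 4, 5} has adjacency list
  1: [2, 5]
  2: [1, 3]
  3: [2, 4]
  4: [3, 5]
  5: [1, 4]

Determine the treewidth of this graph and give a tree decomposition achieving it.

Every bag has size at most 3, so the width is 3 − 1 = 2 and tw(G) ≤ 2. For the lower bound, G contains the cycle 5–4–3–2–1–5, so G is not a forest; only forests have treewidth ≤ 1, hence tw(G) ≥ 2. The upper and lower bounds meet at 2, so that is the treewidth.

Treewidth 2.
One optimal decomposition is:
Bags: B1 = {3, 4, 5}  B2 = {2, 3, 5}  B3 = {1, 2, 5}
Tree: B1–B2, B2–B3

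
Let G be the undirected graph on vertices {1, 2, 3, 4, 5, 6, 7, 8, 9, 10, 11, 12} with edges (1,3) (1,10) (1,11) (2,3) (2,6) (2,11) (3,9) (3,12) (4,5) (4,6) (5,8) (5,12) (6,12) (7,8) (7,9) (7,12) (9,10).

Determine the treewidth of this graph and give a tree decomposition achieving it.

Every bag has size at most 4, so the width is 4 − 1 = 3 and tw(G) ≤ 3. For the lower bound: the 4 vertex sets {4,5,8}, {7}, {12}, {2,3,6,9} are disjoint, each induces a connected subgraph, and every pair is joined by at least one edge of G. Contracting each set to a single vertex therefore yields K_{4} as a minor, and since treewidth is minor-monotone, tw(G) ≥ tw(K_{4}) = 3. Combining the bounds, tw(G) = 3.

Treewidth 3.
One optimal decomposition is:
Bags: B1 = {4, 5, 7, 8}  B2 = {4, 5, 7, 12}  B3 = {4, 6, 7, 12}  B4 = {6, 7, 9, 12}  B5 = {3, 6, 9, 12}  B6 = {2, 3, 6, 9}  B7 = {2, 3, 9, 10}  B8 = {1, 2, 3, 10}  B9 = {1, 2, 10, 11}
Tree: B1–B2, B2–B3, B3–B4, B4–B5, B5–B6, B6–B7, B7–B8, B8–B9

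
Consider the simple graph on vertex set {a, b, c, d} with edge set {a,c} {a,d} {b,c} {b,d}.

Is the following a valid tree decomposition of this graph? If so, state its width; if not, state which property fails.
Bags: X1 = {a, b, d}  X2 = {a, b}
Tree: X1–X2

A tree decomposition must satisfy three properties: every vertex lies in some bag; for every edge, both endpoints lie together in some bag; and for every vertex, the bags containing it form a connected subtree. Here vertex c appears in no bag, so the decomposition is invalid.

No — vertex c appears in no bag.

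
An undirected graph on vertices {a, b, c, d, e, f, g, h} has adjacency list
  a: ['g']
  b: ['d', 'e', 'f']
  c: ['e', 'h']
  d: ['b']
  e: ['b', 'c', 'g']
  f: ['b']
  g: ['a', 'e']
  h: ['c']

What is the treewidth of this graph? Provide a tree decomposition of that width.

The largest bag has 2 vertices, giving width 1; this decomposition certifies tw(G) ≤ 1. Since G has at least one edge (e.g. b–e), it is not an edgeless graph, so tw(G) ≥ 1. The upper and lower bounds meet at 1, so that is the treewidth.

Treewidth 1.
One optimal decomposition is:
Bags: B1 = {b, e}  B2 = {e, g}  B3 = {c, e}  B4 = {c, h}  B5 = {b, f}  B6 = {a, g}  B7 = {b, d}
Tree: B1–B2, B2–B3, B3–B4, B1–B5, B2–B6, B1–B7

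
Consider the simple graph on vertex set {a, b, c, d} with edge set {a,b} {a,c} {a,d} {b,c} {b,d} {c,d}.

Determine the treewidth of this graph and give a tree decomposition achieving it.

With just one bag of size 4, the width is 4 − 1 = 3, so tw(G) ≤ 3. For the lower bound, the 4 vertices {a, b, c, d} are pairwise adjacent, and any tree decomposition puts a clique entirely inside one bag — forcing width ≥ 3. Hence tw(G) = 3 exactly.

Treewidth 3.
One optimal decomposition is:
Bags: B1 = {a, b, c, d}
Tree: (single bag)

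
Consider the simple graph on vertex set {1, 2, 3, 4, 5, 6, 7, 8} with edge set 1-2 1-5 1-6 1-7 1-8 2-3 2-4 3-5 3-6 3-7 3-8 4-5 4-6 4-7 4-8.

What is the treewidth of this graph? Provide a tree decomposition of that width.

The largest bag has 4 vertices, giving width 3; this decomposition certifies tw(G) ≤ 3. For the lower bound: the 4 vertex sets {4,8}, {1,5}, {3}, {6} are disjoint, each induces a connected subgraph, and every pair is joined by at least one edge of G. Contracting each set to a single vertex therefore yields K_{4} as a minor, and since treewidth is minor-monotone, tw(G) ≥ tw(K_{4}) = 3. Combining the bounds, tw(G) = 3.

Treewidth 3.
One such decomposition:
Bags: B1 = {1, 3, 4, 8}  B2 = {1, 3, 4, 5}  B3 = {1, 3, 4, 6}  B4 = {1, 3, 4, 7}  B5 = {1, 2, 3, 4}
Tree: B1–B2, B2–B3, B3–B4, B4–B5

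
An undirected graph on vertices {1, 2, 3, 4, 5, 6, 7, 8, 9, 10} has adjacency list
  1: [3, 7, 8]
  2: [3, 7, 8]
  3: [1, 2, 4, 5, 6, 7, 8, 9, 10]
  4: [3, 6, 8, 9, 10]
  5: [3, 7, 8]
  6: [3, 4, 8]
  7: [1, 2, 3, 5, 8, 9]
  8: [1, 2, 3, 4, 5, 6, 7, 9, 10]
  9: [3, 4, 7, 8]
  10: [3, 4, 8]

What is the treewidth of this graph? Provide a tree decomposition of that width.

Treewidth 3.
One optimal decomposition is:
Bags: B1 = {2, 3, 7, 8}  B2 = {3, 7, 8, 9}  B3 = {3, 4, 8, 9}  B4 = {3, 4, 8, 10}  B5 = {1, 3, 7, 8}  B6 = {3, 5, 7, 8}  B7 = {3, 4, 6, 8}
Tree: B1–B2, B2–B3, B3–B4, B1–B5, B5–B6, B3–B7

The largest bag has 4 vertices, giving width 3; this decomposition certifies tw(G) ≤ 3. Conversely, {3, 4, 8, 10} is a clique of size 4, and the vertices of any clique must share a bag in every tree decomposition; so some bag has ≥ 4 vertices and tw(G) ≥ 3. Combining the bounds, tw(G) = 3.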